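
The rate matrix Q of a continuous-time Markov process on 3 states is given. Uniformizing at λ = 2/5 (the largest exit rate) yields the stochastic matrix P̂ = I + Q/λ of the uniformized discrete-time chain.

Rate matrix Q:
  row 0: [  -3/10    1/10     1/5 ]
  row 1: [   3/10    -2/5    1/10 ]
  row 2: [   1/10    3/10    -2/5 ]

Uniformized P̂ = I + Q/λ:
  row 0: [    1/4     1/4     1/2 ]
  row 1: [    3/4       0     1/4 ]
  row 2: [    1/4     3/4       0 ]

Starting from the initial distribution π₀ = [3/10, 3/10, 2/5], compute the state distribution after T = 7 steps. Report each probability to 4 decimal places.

t=0: π = [0.3000, 0.3000, 0.4000]
t=1: π = [0.4000, 0.3750, 0.2250]
t=2: π = [0.4375, 0.2688, 0.2938]
t=3: π = [0.3844, 0.3297, 0.2859]
t=4: π = [0.4148, 0.3105, 0.2746]
t=5: π = [0.4053, 0.3097, 0.2851]
t=6: π = [0.4048, 0.3151, 0.2801]
t=7: π = [0.4076, 0.3112, 0.2812]

π = [0.4076, 0.3112, 0.2812]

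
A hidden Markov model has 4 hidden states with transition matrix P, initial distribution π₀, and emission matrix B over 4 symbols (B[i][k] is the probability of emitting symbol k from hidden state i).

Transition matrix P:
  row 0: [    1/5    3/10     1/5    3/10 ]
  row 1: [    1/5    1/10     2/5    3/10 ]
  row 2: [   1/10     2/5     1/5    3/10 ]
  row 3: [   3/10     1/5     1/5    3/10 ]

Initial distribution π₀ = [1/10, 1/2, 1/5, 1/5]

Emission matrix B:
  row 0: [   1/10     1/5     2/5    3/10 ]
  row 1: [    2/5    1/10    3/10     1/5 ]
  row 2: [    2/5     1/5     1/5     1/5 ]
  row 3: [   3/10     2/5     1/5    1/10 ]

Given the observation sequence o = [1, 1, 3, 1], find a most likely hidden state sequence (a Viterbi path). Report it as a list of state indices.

path = [3, 3, 0, 3]

t=0: δ = [2.000e-02, 5.000e-02, 4.000e-02, 8.000e-02]  (obs o_0=1)
t=1: δ = [4.800e-03, 1.600e-03, 4.000e-03, 9.600e-03]  ψ = [3, 2, 1, 3]  (obs o_1=1)
t=2: δ = [8.640e-04, 3.840e-04, 3.840e-04, 2.880e-04]  ψ = [3, 3, 3, 3]  (obs o_2=3)
t=3: δ = [3.456e-05, 2.592e-05, 3.456e-05, 1.037e-04]  ψ = [0, 0, 0, 0]  (obs o_3=1)
backtrack: best end state = 3; path = [3, 3, 0, 3]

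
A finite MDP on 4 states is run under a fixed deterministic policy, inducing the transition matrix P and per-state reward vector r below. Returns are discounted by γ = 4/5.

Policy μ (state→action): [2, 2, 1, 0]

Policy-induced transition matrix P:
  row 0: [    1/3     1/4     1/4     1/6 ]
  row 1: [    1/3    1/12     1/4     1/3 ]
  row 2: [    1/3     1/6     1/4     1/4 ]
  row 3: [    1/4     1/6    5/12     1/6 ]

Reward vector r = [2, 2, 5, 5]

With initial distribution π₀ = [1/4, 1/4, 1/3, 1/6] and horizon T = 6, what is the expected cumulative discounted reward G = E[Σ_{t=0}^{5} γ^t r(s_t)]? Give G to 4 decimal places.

t=0: π = [0.2500, 0.2500, 0.3333, 0.1667], E[r] = 3.5000, γ^t·E[r] = 3.500000, running G = 3.500000
t=1: π = [0.3194, 0.1667, 0.2778, 0.2361], E[r] = 3.5417, γ^t·E[r] = 2.833333, running G = 6.333333
t=2: π = [0.3137, 0.1794, 0.2894, 0.2176], E[r] = 3.5208, γ^t·E[r] = 2.253333, running G = 8.586667
t=3: π = [0.3152, 0.1779, 0.2863, 0.2207], E[r] = 3.5208, γ^t·E[r] = 1.802667, running G = 10.389333
t=4: π = [0.3149, 0.1781, 0.2868, 0.2202], E[r] = 3.5208, γ^t·E[r] = 1.442133, running G = 11.831467
t=5: π = [0.3150, 0.1781, 0.2867, 0.2203], E[r] = 3.5208, γ^t·E[r] = 1.153707, running G = 12.985173

G = 12.9852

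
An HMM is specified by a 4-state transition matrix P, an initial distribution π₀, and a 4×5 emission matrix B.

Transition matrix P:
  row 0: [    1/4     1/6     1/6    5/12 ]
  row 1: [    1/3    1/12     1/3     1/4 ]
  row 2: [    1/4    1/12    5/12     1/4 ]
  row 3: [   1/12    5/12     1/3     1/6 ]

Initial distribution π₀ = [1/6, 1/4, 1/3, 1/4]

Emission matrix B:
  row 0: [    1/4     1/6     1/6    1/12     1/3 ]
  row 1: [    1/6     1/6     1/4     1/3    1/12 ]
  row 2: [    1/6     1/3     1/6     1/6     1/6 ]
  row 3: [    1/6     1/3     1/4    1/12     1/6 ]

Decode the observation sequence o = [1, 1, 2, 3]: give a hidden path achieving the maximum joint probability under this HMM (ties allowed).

path = [2, 2, 3, 1]

t=0: δ = [2.778e-02, 4.167e-02, 1.111e-01, 8.333e-02]  (obs o_0=1)
t=1: δ = [4.630e-03, 5.787e-03, 1.543e-02, 9.259e-03]  ψ = [2, 3, 2, 2]  (obs o_1=1)
t=2: δ = [6.430e-04, 9.645e-04, 1.072e-03, 9.645e-04]  ψ = [2, 3, 2, 2]  (obs o_2=2)
t=3: δ = [2.679e-05, 1.340e-04, 7.442e-05, 2.233e-05]  ψ = [1, 3, 2, 0]  (obs o_3=3)
backtrack: best end state = 1; path = [2, 2, 3, 1]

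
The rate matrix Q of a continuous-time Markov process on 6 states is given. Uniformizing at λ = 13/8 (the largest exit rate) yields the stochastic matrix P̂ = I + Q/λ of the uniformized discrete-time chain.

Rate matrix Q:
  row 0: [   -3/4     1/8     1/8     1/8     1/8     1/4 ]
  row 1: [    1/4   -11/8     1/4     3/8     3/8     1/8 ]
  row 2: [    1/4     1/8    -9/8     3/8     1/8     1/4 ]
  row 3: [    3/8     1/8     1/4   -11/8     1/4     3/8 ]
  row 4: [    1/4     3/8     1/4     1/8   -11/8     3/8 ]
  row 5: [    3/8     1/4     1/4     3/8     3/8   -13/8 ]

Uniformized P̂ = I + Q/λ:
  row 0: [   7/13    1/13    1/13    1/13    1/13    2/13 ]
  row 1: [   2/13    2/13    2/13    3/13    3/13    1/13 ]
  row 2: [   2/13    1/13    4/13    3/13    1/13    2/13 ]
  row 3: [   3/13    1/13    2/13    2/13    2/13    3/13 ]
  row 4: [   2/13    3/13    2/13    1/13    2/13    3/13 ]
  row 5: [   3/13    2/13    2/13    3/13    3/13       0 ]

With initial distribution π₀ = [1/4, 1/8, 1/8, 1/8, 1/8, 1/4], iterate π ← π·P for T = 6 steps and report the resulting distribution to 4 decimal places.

t=0: π = [0.2500, 0.1250, 0.1250, 0.1250, 0.1250, 0.2500]
t=1: π = [0.2788, 0.1250, 0.1538, 0.1635, 0.1538, 0.1250]
t=2: π = [0.2833, 0.1198, 0.1561, 0.1516, 0.1398, 0.1494]
t=3: π = [0.2860, 0.1191, 0.1561, 0.1540, 0.1408, 0.1441]
t=4: π = [0.2868, 0.1188, 0.1559, 0.1533, 0.1401, 0.1452]
t=5: π = [0.2871, 0.1188, 0.1558, 0.1533, 0.1401, 0.1449]
t=6: π = [0.2872, 0.1188, 0.1557, 0.1533, 0.1401, 0.1450]

π = [0.2872, 0.1188, 0.1557, 0.1533, 0.1401, 0.1450]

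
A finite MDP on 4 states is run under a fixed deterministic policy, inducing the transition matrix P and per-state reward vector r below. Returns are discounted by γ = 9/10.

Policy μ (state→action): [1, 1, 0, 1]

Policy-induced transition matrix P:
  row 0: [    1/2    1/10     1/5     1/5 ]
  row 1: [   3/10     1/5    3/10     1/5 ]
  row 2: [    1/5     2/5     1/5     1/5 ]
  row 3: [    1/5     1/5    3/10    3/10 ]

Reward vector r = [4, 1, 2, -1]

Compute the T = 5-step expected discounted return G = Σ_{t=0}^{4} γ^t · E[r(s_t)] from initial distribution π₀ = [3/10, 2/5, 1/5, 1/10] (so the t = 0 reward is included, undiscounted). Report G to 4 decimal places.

G = 7.3897

t=0: π = [0.3000, 0.4000, 0.2000, 0.1000], E[r] = 1.9000, γ^t·E[r] = 1.900000, running G = 1.900000
t=1: π = [0.3300, 0.2100, 0.2500, 0.2100], E[r] = 1.8200, γ^t·E[r] = 1.638000, running G = 3.538000
t=2: π = [0.3200, 0.2170, 0.2420, 0.2210], E[r] = 1.7600, γ^t·E[r] = 1.425600, running G = 4.963600
t=3: π = [0.3177, 0.2164, 0.2438, 0.2221], E[r] = 1.7527, γ^t·E[r] = 1.277718, running G = 6.241318
t=4: π = [0.3170, 0.2170, 0.2439, 0.2222], E[r] = 1.7503, γ^t·E[r] = 1.148359, running G = 7.389677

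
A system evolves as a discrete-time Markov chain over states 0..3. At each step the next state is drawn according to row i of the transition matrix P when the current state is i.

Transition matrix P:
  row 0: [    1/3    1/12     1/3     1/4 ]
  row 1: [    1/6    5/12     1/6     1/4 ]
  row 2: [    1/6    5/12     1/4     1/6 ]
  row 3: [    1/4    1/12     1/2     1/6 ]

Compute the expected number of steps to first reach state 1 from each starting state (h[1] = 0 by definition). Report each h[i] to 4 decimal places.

h = [5.0918, 0.0000, 3.5434, 4.8536]

First-step conditioning: h[1] = 0; for i ≠ 1, h[i] = 1 + Σ_k P[i][k]·h[k].
  h[0] = 1 + 1/3·h[0] + 1/3·h[2] + 1/4·h[3]
  h[2] = 1 + 1/6·h[0] + 1/4·h[2] + 1/6·h[3]
  h[3] = 1 + 1/4·h[0] + 1/2·h[2] + 1/6·h[3]
Solving the 3×3 linear system over states ≠ 1 gives exactly h = [2052/403, 0, 1428/403, 1956/403] (h[1] = 0 is the target).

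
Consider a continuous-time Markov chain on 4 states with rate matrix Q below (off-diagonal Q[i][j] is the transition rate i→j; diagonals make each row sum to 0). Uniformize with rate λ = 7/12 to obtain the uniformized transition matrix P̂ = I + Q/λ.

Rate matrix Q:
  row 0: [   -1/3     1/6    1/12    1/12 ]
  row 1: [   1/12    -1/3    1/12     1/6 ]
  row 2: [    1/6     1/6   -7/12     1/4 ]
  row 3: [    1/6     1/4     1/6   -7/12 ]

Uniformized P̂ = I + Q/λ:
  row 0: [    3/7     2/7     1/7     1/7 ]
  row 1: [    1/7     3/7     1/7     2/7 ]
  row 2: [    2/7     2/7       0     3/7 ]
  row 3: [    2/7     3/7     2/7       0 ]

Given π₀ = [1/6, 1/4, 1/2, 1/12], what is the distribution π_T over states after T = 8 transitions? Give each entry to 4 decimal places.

π = [0.2720, 0.3682, 0.1512, 0.2087]

t=0: π = [0.1667, 0.2500, 0.5000, 0.0833]
t=1: π = [0.2738, 0.3333, 0.0833, 0.3095]
t=2: π = [0.2772, 0.3776, 0.1752, 0.1701]
t=3: π = [0.2714, 0.3639, 0.1421, 0.2225]
t=4: π = [0.2725, 0.3695, 0.1543, 0.2037]
t=5: π = [0.2719, 0.3676, 0.1499, 0.2106]
t=6: π = [0.2720, 0.3683, 0.1515, 0.2081]
t=7: π = [0.2720, 0.3681, 0.1509, 0.2090]
t=8: π = [0.2720, 0.3682, 0.1512, 0.2087]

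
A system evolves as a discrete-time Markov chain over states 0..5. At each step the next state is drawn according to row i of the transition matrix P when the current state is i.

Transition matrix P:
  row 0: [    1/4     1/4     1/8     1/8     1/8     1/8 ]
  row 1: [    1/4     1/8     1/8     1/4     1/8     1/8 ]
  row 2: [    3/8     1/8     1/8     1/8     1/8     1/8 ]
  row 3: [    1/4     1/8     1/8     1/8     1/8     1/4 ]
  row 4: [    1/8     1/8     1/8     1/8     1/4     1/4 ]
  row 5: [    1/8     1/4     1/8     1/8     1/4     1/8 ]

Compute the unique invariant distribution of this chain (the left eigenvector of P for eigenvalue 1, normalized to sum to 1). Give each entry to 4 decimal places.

Balance equations π_j = Σ_i π_i·P[i][j]:
  π_0 = 1/4·π_0 + 1/4·π_1 + 3/8·π_2 + 1/4·π_3 + 1/8·π_4 + 1/8·π_5
  π_1 = 1/4·π_0 + 1/8·π_1 + 1/8·π_2 + 1/8·π_3 + 1/8·π_4 + 1/4·π_5
  π_2 = 1/8·π_0 + 1/8·π_1 + 1/8·π_2 + 1/8·π_3 + 1/8·π_4 + 1/8·π_5
  π_3 = 1/8·π_0 + 1/4·π_1 + 1/8·π_2 + 1/8·π_3 + 1/8·π_4 + 1/8·π_5
  π_4 = 1/8·π_0 + 1/8·π_1 + 1/8·π_2 + 1/8·π_3 + 1/4·π_4 + 1/4·π_5
  normalize: π_0 + π_1 + π_2 + π_3 + π_4 + π_5 = 1
Solving the linear system gives exactly π = [7207/32128, 697/4016, 1/8, 4713/32128, 5343/32128, 5273/32128].

π = [0.2243, 0.1736, 0.1250, 0.1467, 0.1663, 0.1641]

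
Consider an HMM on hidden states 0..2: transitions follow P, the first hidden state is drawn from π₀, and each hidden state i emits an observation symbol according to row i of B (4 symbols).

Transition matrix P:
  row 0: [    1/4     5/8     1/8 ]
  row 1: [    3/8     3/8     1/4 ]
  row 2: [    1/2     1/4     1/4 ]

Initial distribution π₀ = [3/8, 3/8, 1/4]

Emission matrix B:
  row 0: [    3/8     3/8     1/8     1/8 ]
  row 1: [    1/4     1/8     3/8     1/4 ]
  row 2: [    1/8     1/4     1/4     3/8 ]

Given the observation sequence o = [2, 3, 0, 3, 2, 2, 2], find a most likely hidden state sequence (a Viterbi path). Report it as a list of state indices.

path = [1, 2, 0, 1, 1, 1, 1]

t=0: δ = [4.688e-02, 1.406e-01, 6.250e-02]  (obs o_0=2)
t=1: δ = [6.592e-03, 1.318e-02, 1.318e-02]  ψ = [1, 1, 1]  (obs o_1=3)
t=2: δ = [2.472e-03, 1.236e-03, 4.120e-04]  ψ = [2, 1, 1]  (obs o_2=0)
t=3: δ = [7.725e-05, 3.862e-04, 1.159e-04]  ψ = [0, 0, 0]  (obs o_3=3)
t=4: δ = [1.810e-05, 5.431e-05, 2.414e-05]  ψ = [1, 1, 1]  (obs o_4=2)
t=5: δ = [2.546e-06, 7.638e-06, 3.395e-06]  ψ = [1, 1, 1]  (obs o_5=2)
t=6: δ = [3.580e-07, 1.074e-06, 4.774e-07]  ψ = [1, 1, 1]  (obs o_6=2)
backtrack: best end state = 1; path = [1, 2, 0, 1, 1, 1, 1]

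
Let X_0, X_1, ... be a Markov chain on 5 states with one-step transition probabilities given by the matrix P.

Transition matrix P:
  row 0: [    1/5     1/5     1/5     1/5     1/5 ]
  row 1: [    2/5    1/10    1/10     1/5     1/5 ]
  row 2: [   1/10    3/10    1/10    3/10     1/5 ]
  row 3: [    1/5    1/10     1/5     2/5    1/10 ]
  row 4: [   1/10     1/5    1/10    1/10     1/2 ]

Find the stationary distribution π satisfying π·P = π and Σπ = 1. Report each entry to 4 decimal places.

π = [0.1952, 0.1733, 0.1432, 0.2364, 0.2519]

Balance equations π_j = Σ_i π_i·P[i][j]:
  π_0 = 1/5·π_0 + 2/5·π_1 + 1/10·π_2 + 1/5·π_3 + 1/10·π_4
  π_1 = 1/5·π_0 + 1/10·π_1 + 3/10·π_2 + 1/10·π_3 + 1/5·π_4
  π_2 = 1/5·π_0 + 1/10·π_1 + 1/10·π_2 + 1/5·π_3 + 1/10·π_4
  π_3 = 1/5·π_0 + 1/5·π_1 + 3/10·π_2 + 2/5·π_3 + 1/10·π_4
  normalize: π_0 + π_1 + π_2 + π_3 + π_4 = 1
Solving the linear system gives exactly π = [653/3346, 290/1673, 479/3346, 113/478, 843/3346].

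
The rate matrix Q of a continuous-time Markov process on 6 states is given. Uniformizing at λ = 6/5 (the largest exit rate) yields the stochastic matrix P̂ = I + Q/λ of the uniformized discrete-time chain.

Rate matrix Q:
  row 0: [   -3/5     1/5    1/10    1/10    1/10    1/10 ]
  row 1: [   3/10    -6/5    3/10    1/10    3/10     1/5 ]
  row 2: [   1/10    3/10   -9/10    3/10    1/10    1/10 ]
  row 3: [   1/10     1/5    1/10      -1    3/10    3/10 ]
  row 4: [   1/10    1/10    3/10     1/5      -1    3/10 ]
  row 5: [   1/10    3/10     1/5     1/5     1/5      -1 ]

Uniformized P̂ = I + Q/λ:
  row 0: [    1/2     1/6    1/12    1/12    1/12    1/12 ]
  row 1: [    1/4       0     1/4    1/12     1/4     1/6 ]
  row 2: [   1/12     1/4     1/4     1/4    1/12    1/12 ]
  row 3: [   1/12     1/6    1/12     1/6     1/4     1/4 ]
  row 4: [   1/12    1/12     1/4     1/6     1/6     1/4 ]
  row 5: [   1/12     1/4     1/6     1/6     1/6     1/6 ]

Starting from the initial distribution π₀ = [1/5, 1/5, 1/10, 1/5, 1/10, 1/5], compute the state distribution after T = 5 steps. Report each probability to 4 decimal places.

t=0: π = [0.2000, 0.2000, 0.1000, 0.2000, 0.1000, 0.2000]
t=1: π = [0.2000, 0.1500, 0.1667, 0.1417, 0.1750, 0.1667]
t=2: π = [0.1917, 0.1549, 0.1792, 0.1514, 0.1604, 0.1625]
t=3: π = [0.1890, 0.1560, 0.1793, 0.1527, 0.1613, 0.1617]
t=4: π = [0.1881, 0.1557, 0.1796, 0.1529, 0.1617, 0.1621]
t=5: π = [0.1876, 0.1557, 0.1797, 0.1530, 0.1617, 0.1622]

π = [0.1876, 0.1557, 0.1797, 0.1530, 0.1617, 0.1622]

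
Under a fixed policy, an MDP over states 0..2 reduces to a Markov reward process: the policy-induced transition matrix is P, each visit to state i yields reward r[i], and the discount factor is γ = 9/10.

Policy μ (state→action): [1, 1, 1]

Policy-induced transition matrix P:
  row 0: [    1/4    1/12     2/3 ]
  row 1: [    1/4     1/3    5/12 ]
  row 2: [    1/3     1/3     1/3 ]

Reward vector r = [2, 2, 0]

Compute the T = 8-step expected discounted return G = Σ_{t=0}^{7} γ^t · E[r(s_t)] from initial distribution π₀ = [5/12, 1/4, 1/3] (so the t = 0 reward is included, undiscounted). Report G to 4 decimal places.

G = 6.4212

t=0: π = [0.4167, 0.2500, 0.3333], E[r] = 1.3333, γ^t·E[r] = 1.333333, running G = 1.333333
t=1: π = [0.2778, 0.2292, 0.4931], E[r] = 1.0139, γ^t·E[r] = 0.912500, running G = 2.245833
t=2: π = [0.2911, 0.2639, 0.4450], E[r] = 1.1100, γ^t·E[r] = 0.899063, running G = 3.144896
t=3: π = [0.2871, 0.2606, 0.4524], E[r] = 1.0953, γ^t·E[r] = 0.798469, running G = 3.943365
t=4: π = [0.2877, 0.2616, 0.4507], E[r] = 1.0985, γ^t·E[r] = 0.720737, running G = 4.664101
t=5: π = [0.2876, 0.2614, 0.4510], E[r] = 1.0979, γ^t·E[r] = 0.648324, running G = 5.312425
t=6: π = [0.2876, 0.2614, 0.4510], E[r] = 1.0981, γ^t·E[r] = 0.583553, running G = 5.895978
t=7: π = [0.2876, 0.2614, 0.4510], E[r] = 1.0980, γ^t·E[r] = 0.525187, running G = 6.421165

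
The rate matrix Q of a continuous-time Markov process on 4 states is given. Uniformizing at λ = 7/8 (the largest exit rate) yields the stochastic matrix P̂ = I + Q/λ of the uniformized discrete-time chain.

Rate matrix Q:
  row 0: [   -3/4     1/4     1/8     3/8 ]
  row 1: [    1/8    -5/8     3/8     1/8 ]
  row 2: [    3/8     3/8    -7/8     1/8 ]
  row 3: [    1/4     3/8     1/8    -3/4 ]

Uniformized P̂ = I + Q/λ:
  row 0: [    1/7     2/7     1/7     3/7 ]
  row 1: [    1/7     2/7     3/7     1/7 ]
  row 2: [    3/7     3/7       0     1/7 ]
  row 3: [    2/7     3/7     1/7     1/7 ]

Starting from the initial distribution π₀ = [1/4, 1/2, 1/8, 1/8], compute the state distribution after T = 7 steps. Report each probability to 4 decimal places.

π = [0.2331, 0.3458, 0.2115, 0.2096]

t=0: π = [0.2500, 0.5000, 0.1250, 0.1250]
t=1: π = [0.1964, 0.3214, 0.2679, 0.2143]
t=2: π = [0.2500, 0.3546, 0.1964, 0.1990]
t=3: π = [0.2274, 0.3422, 0.2161, 0.2143]
t=4: π = [0.2352, 0.3472, 0.2098, 0.2078]
t=5: π = [0.2325, 0.3454, 0.2121, 0.2101]
t=6: π = [0.2335, 0.3460, 0.2112, 0.2093]
t=7: π = [0.2331, 0.3458, 0.2115, 0.2096]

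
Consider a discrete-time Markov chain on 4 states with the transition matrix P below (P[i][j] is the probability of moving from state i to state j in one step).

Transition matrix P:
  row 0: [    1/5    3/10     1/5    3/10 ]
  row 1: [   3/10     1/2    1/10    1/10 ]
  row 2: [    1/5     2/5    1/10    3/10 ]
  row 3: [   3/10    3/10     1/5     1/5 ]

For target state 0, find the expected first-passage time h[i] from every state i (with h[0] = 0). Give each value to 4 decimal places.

h = [0.0000, 3.4646, 3.8189, 3.5039]

First-step conditioning: h[0] = 0; for i ≠ 0, h[i] = 1 + Σ_k P[i][k]·h[k].
  h[1] = 1 + 1/2·h[1] + 1/10·h[2] + 1/10·h[3]
  h[2] = 1 + 2/5·h[1] + 1/10·h[2] + 3/10·h[3]
  h[3] = 1 + 3/10·h[1] + 1/5·h[2] + 1/5·h[3]
Solving the 3×3 linear system over states ≠ 0 gives exactly h = [0, 440/127, 485/127, 445/127] (h[0] = 0 is the target).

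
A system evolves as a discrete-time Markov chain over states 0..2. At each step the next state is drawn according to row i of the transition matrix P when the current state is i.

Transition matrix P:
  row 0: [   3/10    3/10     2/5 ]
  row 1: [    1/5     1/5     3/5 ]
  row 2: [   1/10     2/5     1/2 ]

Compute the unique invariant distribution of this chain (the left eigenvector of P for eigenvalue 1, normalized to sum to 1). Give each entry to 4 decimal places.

Balance equations π_j = Σ_i π_i·P[i][j]:
  π_0 = 3/10·π_0 + 1/5·π_1 + 1/10·π_2
  π_1 = 3/10·π_0 + 1/5·π_1 + 2/5·π_2
  normalize: π_0 + π_1 + π_2 = 1
Solving the linear system gives exactly π = [16/97, 31/97, 50/97].

π = [0.1649, 0.3196, 0.5155]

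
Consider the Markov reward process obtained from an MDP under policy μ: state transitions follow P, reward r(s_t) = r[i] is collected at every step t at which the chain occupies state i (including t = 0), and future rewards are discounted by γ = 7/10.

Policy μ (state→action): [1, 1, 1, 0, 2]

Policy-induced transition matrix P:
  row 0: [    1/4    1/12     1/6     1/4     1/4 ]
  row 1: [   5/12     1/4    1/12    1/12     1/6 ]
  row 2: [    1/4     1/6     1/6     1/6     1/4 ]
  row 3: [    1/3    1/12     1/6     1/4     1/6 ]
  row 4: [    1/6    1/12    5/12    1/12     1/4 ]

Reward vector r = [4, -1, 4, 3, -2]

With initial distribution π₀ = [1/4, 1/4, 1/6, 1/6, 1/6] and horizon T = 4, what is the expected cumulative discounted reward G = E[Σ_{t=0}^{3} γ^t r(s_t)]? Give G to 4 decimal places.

G = 4.4320

t=0: π = [0.2500, 0.2500, 0.1667, 0.1667, 0.1667], E[r] = 1.5833, γ^t·E[r] = 1.583333, running G = 1.583333
t=1: π = [0.2917, 0.1389, 0.1875, 0.1667, 0.2153], E[r] = 1.8472, γ^t·E[r] = 1.293056, running G = 2.876389
t=2: π = [0.2691, 0.1221, 0.2089, 0.1753, 0.2245], E[r] = 1.8669, γ^t·E[r] = 0.914780, running G = 3.791169
t=3: π = [0.2663, 0.1211, 0.2126, 0.1748, 0.2252], E[r] = 1.8684, γ^t·E[r] = 0.640875, running G = 4.432044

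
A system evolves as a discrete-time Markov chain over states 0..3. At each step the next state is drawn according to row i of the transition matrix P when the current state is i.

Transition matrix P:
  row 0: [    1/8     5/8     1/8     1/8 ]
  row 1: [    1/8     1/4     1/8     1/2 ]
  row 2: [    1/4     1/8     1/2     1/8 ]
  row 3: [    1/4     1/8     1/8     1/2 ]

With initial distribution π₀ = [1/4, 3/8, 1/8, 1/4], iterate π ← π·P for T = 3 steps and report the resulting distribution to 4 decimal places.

t=0: π = [0.2500, 0.3750, 0.1250, 0.2500]
t=1: π = [0.1719, 0.2969, 0.1719, 0.3594]
t=2: π = [0.1914, 0.2480, 0.1895, 0.3711]
t=3: π = [0.1951, 0.2517, 0.1960, 0.3572]

π = [0.1951, 0.2517, 0.1960, 0.3572]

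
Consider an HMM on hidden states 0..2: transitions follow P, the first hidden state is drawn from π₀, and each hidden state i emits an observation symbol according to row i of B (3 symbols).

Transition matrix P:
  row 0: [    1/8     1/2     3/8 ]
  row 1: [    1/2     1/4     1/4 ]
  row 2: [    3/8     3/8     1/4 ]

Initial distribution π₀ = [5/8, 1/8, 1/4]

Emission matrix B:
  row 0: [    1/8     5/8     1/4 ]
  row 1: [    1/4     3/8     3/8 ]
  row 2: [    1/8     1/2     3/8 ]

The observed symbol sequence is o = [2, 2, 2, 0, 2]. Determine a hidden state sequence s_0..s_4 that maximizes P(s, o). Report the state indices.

t=0: δ = [1.562e-01, 4.688e-02, 9.375e-02]  (obs o_0=2)
t=1: δ = [8.789e-03, 2.930e-02, 2.197e-02]  ψ = [2, 0, 0]  (obs o_1=2)
t=2: δ = [3.662e-03, 3.090e-03, 2.747e-03]  ψ = [1, 2, 1]  (obs o_2=2)
t=3: δ = [1.931e-04, 4.578e-04, 1.717e-04]  ψ = [1, 0, 0]  (obs o_3=0)
t=4: δ = [5.722e-05, 4.292e-05, 4.292e-05]  ψ = [1, 1, 1]  (obs o_4=2)
backtrack: best end state = 0; path = [0, 1, 0, 1, 0]

path = [0, 1, 0, 1, 0]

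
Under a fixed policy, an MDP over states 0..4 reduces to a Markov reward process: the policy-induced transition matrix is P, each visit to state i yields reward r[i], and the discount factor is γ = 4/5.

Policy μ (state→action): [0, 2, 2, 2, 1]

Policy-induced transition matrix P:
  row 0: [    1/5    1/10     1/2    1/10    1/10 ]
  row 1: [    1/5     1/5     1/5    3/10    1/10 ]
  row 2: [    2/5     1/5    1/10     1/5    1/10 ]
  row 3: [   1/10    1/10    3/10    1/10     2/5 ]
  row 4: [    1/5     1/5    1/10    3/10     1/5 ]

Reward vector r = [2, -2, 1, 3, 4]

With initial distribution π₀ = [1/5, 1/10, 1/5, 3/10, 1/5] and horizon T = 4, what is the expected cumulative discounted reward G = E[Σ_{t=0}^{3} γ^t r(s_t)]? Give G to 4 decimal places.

G = 5.4211

t=0: π = [0.2000, 0.1000, 0.2000, 0.3000, 0.2000], E[r] = 2.1000, γ^t·E[r] = 2.100000, running G = 2.100000
t=1: π = [0.2100, 0.1500, 0.2500, 0.1800, 0.2100], E[r] = 1.7500, γ^t·E[r] = 1.400000, running G = 3.500000
t=2: π = [0.2320, 0.1610, 0.2350, 0.1970, 0.1750], E[r] = 1.6680, γ^t·E[r] = 1.067520, running G = 4.567520
t=3: π = [0.2273, 0.1571, 0.2483, 0.1907, 0.1766], E[r] = 1.6672, γ^t·E[r] = 0.853606, running G = 5.421126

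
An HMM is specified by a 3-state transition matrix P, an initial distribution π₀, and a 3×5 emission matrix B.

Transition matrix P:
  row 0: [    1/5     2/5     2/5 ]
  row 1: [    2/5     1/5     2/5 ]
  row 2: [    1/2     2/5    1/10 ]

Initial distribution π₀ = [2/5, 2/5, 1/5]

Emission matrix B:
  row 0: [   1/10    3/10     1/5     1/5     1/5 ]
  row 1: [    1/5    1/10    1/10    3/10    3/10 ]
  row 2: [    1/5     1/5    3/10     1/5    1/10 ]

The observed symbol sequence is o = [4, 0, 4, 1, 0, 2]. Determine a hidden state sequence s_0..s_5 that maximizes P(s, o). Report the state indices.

path = [1, 2, 1, 0, 1, 2]

t=0: δ = [8.000e-02, 1.200e-01, 2.000e-02]  (obs o_0=4)
t=1: δ = [4.800e-03, 6.400e-03, 9.600e-03]  ψ = [1, 0, 1]  (obs o_1=0)
t=2: δ = [9.600e-04, 1.152e-03, 2.560e-04]  ψ = [2, 2, 1]  (obs o_2=4)
t=3: δ = [1.382e-04, 3.840e-05, 9.216e-05]  ψ = [1, 0, 1]  (obs o_3=1)
t=4: δ = [4.608e-06, 1.106e-05, 1.106e-05]  ψ = [2, 0, 0]  (obs o_4=0)
t=5: δ = [1.106e-06, 4.424e-07, 1.327e-06]  ψ = [2, 2, 1]  (obs o_5=2)
backtrack: best end state = 2; path = [1, 2, 1, 0, 1, 2]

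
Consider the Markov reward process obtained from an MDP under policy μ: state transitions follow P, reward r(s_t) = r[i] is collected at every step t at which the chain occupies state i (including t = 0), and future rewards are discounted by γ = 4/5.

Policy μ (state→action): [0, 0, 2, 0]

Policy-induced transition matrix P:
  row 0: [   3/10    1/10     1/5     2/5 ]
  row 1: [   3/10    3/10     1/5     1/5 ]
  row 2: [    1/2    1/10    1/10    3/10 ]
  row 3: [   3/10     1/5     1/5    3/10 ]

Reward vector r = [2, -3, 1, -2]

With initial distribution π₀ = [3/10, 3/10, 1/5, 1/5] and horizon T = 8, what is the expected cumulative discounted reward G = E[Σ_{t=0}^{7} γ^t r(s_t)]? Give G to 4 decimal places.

t=0: π = [0.3000, 0.3000, 0.2000, 0.2000], E[r] = -0.5000, γ^t·E[r] = -0.500000, running G = -0.500000
t=1: π = [0.3400, 0.1800, 0.1800, 0.3000], E[r] = -0.2800, γ^t·E[r] = -0.224000, running G = -0.724000
t=2: π = [0.3360, 0.1660, 0.1820, 0.3160], E[r] = -0.2760, γ^t·E[r] = -0.176640, running G = -0.900640
t=3: π = [0.3364, 0.1648, 0.1818, 0.3170], E[r] = -0.2738, γ^t·E[r] = -0.140186, running G = -1.040826
t=4: π = [0.3364, 0.1647, 0.1818, 0.3172], E[r] = -0.2738, γ^t·E[r] = -0.112132, running G = -1.152958
t=5: π = [0.3364, 0.1646, 0.1818, 0.3172], E[r] = -0.2737, γ^t·E[r] = -0.089698, running G = -1.242656
t=6: π = [0.3364, 0.1646, 0.1818, 0.3172], E[r] = -0.2737, γ^t·E[r] = -0.071759, running G = -1.314415
t=7: π = [0.3364, 0.1646, 0.1818, 0.3172], E[r] = -0.2737, γ^t·E[r] = -0.057407, running G = -1.371822

G = -1.3718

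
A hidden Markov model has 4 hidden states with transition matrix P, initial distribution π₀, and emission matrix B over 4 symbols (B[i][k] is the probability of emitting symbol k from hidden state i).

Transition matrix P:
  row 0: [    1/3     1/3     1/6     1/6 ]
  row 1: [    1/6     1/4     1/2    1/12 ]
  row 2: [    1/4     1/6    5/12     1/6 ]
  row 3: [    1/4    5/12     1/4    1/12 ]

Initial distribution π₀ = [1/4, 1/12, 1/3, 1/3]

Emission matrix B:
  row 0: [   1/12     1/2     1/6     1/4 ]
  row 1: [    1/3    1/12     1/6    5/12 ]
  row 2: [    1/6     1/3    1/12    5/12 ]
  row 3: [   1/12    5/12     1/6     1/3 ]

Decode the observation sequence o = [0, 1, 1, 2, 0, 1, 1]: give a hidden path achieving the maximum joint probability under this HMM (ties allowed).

t=0: δ = [2.083e-02, 2.778e-02, 5.556e-02, 2.778e-02]  (obs o_0=0)
t=1: δ = [6.944e-03, 9.645e-04, 7.716e-03, 3.858e-03]  ψ = [2, 3, 2, 2]  (obs o_1=1)
t=2: δ = [1.157e-03, 1.929e-04, 1.072e-03, 5.358e-04]  ψ = [0, 0, 2, 2]  (obs o_2=1)
t=3: δ = [6.430e-05, 6.430e-05, 3.721e-05, 3.215e-05]  ψ = [0, 0, 2, 0]  (obs o_3=2)
t=4: δ = [1.786e-06, 7.144e-06, 5.358e-06, 8.931e-07]  ψ = [0, 0, 1, 0]  (obs o_4=0)
t=5: δ = [6.698e-07, 1.488e-07, 1.191e-06, 3.721e-07]  ψ = [2, 1, 1, 2]  (obs o_5=1)
t=6: δ = [1.488e-07, 1.861e-08, 1.654e-07, 8.269e-08]  ψ = [2, 0, 2, 2]  (obs o_6=1)
backtrack: best end state = 2; path = [2, 0, 0, 0, 1, 2, 2]

path = [2, 0, 0, 0, 1, 2, 2]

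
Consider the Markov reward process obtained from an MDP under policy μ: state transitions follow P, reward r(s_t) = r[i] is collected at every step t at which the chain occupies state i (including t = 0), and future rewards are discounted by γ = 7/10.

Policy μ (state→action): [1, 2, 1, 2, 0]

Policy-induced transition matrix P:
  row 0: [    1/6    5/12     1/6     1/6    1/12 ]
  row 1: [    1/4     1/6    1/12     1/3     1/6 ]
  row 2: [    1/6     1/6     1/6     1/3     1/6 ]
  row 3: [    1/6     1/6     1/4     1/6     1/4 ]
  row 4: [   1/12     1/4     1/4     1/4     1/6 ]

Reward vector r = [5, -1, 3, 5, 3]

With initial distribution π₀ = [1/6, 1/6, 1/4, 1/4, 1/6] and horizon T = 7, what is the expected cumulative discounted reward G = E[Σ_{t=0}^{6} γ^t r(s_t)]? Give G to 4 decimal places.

G = 9.2308

t=0: π = [0.1667, 0.1667, 0.2500, 0.2500, 0.1667], E[r] = 3.1667, γ^t·E[r] = 3.166667, running G = 3.166667
t=1: π = [0.1667, 0.2222, 0.1875, 0.2500, 0.1736], E[r] = 2.9444, γ^t·E[r] = 2.061111, running G = 5.227778
t=2: π = [0.1707, 0.2228, 0.1834, 0.2494, 0.1736], E[r] = 2.9491, γ^t·E[r] = 1.445046, running G = 6.672824
t=3: π = [0.1708, 0.2238, 0.1834, 0.2488, 0.1732], E[r] = 2.9440, γ^t·E[r] = 1.009779, running G = 7.682603
t=4: π = [0.1709, 0.2238, 0.1832, 0.2490, 0.1732], E[r] = 2.9445, γ^t·E[r] = 0.706978, running G = 8.389582
t=5: π = [0.1709, 0.2238, 0.1832, 0.2489, 0.1732], E[r] = 2.9444, γ^t·E[r] = 0.494857, running G = 8.884439
t=6: π = [0.1709, 0.2238, 0.1832, 0.2489, 0.1732], E[r] = 2.9444, γ^t·E[r] = 0.346402, running G = 9.230841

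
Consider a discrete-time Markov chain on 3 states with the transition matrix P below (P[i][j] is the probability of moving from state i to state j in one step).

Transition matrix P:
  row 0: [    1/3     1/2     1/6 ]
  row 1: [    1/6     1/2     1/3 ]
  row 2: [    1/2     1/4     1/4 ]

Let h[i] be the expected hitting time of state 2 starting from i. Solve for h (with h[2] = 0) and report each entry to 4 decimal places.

h = [4.0000, 3.3333, 0.0000]

First-step conditioning: h[2] = 0; for i ≠ 2, h[i] = 1 + Σ_k P[i][k]·h[k].
  h[0] = 1 + 1/3·h[0] + 1/2·h[1]
  h[1] = 1 + 1/6·h[0] + 1/2·h[1]
Solving the 2×2 linear system over states ≠ 2 gives exactly h = [4, 10/3, 0] (h[2] = 0 is the target).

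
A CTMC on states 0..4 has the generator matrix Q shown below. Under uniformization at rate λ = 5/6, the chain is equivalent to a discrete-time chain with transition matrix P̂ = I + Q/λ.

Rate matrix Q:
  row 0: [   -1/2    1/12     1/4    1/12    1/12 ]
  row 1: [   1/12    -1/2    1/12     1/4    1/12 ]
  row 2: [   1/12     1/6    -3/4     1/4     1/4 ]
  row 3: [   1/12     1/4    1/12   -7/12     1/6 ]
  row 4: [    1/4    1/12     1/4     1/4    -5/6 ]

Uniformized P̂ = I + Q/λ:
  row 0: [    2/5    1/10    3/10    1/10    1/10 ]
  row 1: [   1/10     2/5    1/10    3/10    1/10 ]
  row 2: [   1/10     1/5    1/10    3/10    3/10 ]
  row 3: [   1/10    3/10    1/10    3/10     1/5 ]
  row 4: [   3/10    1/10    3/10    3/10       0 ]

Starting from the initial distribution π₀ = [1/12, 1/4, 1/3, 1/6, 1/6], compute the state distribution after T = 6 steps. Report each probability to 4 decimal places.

π = [0.1842, 0.2418, 0.1658, 0.2632, 0.1450]

t=0: π = [0.0833, 0.2500, 0.3333, 0.1667, 0.1667]
t=1: π = [0.1583, 0.2417, 0.1500, 0.2833, 0.1667]
t=2: π = [0.1808, 0.2442, 0.1650, 0.2683, 0.1417]
t=3: π = [0.1826, 0.2434, 0.1645, 0.2638, 0.1457]
t=4: π = [0.1839, 0.2422, 0.1657, 0.2635, 0.1447]
t=5: π = [0.1841, 0.2419, 0.1657, 0.2632, 0.1450]
t=6: π = [0.1842, 0.2418, 0.1658, 0.2632, 0.1450]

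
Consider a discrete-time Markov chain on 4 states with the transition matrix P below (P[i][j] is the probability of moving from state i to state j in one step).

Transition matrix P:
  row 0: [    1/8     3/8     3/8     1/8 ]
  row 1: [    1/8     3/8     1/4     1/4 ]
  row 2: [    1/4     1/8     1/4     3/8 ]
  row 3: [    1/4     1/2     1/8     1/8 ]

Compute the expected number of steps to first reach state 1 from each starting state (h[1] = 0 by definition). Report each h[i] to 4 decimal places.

First-step conditioning: h[1] = 0; for i ≠ 1, h[i] = 1 + Σ_k P[i][k]·h[k].
  h[0] = 1 + 1/8·h[0] + 3/8·h[2] + 1/8·h[3]
  h[2] = 1 + 1/4·h[0] + 1/4·h[2] + 3/8·h[3]
  h[3] = 1 + 1/4·h[0] + 1/8·h[2] + 1/8·h[3]
Solving the 3×3 linear system over states ≠ 1 gives exactly h = [608/199, 0, 720/199, 504/199] (h[1] = 0 is the target).

h = [3.0553, 0.0000, 3.6181, 2.5327]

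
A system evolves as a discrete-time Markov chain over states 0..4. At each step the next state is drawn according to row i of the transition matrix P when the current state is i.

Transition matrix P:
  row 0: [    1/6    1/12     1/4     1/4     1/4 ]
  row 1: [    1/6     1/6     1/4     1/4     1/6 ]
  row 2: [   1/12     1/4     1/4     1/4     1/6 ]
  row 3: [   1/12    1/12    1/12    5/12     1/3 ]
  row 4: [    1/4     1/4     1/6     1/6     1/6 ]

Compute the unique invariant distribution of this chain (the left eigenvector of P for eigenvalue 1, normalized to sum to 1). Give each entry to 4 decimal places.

Balance equations π_j = Σ_i π_i·P[i][j]:
  π_0 = 1/6·π_0 + 1/6·π_1 + 1/12·π_2 + 1/12·π_3 + 1/4·π_4
  π_1 = 1/12·π_0 + 1/6·π_1 + 1/4·π_2 + 1/12·π_3 + 1/4·π_4
  π_2 = 1/4·π_0 + 1/4·π_1 + 1/4·π_2 + 1/12·π_3 + 1/6·π_4
  π_3 = 1/4·π_0 + 1/4·π_1 + 1/4·π_2 + 5/12·π_3 + 1/6·π_4
  normalize: π_0 + π_1 + π_2 + π_3 + π_4 = 1
Solving the linear system gives exactly π = [640/4357, 721/4357, 806/4357, 1209/4357, 981/4357].

π = [0.1469, 0.1655, 0.1850, 0.2775, 0.2252]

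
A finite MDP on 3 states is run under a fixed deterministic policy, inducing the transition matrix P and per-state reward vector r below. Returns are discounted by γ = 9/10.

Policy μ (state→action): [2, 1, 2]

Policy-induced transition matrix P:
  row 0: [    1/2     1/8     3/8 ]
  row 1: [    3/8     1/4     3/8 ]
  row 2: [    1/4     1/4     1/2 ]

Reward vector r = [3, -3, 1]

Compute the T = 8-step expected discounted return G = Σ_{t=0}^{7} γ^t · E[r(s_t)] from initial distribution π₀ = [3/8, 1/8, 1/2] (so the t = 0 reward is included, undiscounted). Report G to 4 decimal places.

G = 5.5429

t=0: π = [0.3750, 0.1250, 0.5000], E[r] = 1.2500, γ^t·E[r] = 1.250000, running G = 1.250000
t=1: π = [0.3594, 0.2031, 0.4375], E[r] = 0.9063, γ^t·E[r] = 0.815625, running G = 2.065625
t=2: π = [0.3652, 0.2051, 0.4297], E[r] = 0.9102, γ^t·E[r] = 0.737227, running G = 2.802852
t=3: π = [0.3669, 0.2043, 0.4287], E[r] = 0.9165, γ^t·E[r] = 0.668131, running G = 3.470983
t=4: π = [0.3673, 0.2041, 0.4286], E[r] = 0.9180, γ^t·E[r] = 0.602319, running G = 4.073302
t=5: π = [0.3673, 0.2041, 0.4286], E[r] = 0.9183, γ^t·E[r] = 0.542254, running G = 4.615556
t=6: π = [0.3673, 0.2041, 0.4286], E[r] = 0.9184, γ^t·E[r] = 0.488054, running G = 5.103610
t=7: π = [0.3673, 0.2041, 0.4286], E[r] = 0.9184, γ^t·E[r] = 0.439252, running G = 5.542862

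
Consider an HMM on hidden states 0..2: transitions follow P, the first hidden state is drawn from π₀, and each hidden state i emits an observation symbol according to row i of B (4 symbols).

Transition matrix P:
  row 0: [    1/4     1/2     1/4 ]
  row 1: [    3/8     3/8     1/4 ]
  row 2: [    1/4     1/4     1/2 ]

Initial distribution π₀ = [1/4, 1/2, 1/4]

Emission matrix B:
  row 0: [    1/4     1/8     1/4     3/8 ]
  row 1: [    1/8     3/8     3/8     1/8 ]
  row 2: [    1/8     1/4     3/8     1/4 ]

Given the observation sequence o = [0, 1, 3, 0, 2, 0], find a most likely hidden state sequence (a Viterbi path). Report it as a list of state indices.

t=0: δ = [6.250e-02, 6.250e-02, 3.125e-02]  (obs o_0=0)
t=1: δ = [2.930e-03, 1.172e-02, 3.906e-03]  ψ = [1, 0, 0]  (obs o_1=1)
t=2: δ = [1.648e-03, 5.493e-04, 7.324e-04]  ψ = [1, 1, 1]  (obs o_2=3)
t=3: δ = [1.030e-04, 1.030e-04, 5.150e-05]  ψ = [0, 0, 0]  (obs o_3=0)
t=4: δ = [9.656e-06, 1.931e-05, 9.656e-06]  ψ = [1, 0, 0]  (obs o_4=2)
t=5: δ = [1.810e-06, 9.052e-07, 6.035e-07]  ψ = [1, 1, 1]  (obs o_5=0)
backtrack: best end state = 0; path = [0, 1, 0, 0, 1, 0]

path = [0, 1, 0, 0, 1, 0]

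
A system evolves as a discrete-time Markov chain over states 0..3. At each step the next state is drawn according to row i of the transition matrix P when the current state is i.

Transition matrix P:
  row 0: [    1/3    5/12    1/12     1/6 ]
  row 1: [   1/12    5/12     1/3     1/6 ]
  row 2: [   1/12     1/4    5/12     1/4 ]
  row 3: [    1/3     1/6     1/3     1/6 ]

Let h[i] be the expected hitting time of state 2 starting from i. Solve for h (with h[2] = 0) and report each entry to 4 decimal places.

First-step conditioning: h[2] = 0; for i ≠ 2, h[i] = 1 + Σ_k P[i][k]·h[k].
  h[0] = 1 + 1/3·h[0] + 5/12·h[1] + 1/6·h[3]
  h[1] = 1 + 1/12·h[0] + 5/12·h[1] + 1/6·h[3]
  h[3] = 1 + 1/3·h[0] + 1/6·h[1] + 1/6·h[3]
Solving the 3×3 linear system over states ≠ 2 gives exactly h = [32/7, 24/7, 0, 26/7] (h[2] = 0 is the target).

h = [4.5714, 3.4286, 0.0000, 3.7143]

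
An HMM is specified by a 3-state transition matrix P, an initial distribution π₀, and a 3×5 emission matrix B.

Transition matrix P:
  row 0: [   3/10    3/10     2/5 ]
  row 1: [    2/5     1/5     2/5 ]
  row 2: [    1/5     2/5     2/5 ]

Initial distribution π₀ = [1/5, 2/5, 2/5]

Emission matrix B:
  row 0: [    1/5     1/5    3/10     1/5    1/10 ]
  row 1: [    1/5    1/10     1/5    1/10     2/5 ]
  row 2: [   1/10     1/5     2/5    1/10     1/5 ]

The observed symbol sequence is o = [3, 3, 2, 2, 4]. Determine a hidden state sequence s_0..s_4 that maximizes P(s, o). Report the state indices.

t=0: δ = [4.000e-02, 4.000e-02, 4.000e-02]  (obs o_0=3)
t=1: δ = [3.200e-03, 1.600e-03, 1.600e-03]  ψ = [1, 2, 0]  (obs o_1=3)
t=2: δ = [2.880e-04, 1.920e-04, 5.120e-04]  ψ = [0, 0, 0]  (obs o_2=2)
t=3: δ = [3.072e-05, 4.096e-05, 8.192e-05]  ψ = [2, 2, 2]  (obs o_3=2)
t=4: δ = [1.638e-06, 1.311e-05, 6.554e-06]  ψ = [1, 2, 2]  (obs o_4=4)
backtrack: best end state = 1; path = [1, 0, 2, 2, 1]

path = [1, 0, 2, 2, 1]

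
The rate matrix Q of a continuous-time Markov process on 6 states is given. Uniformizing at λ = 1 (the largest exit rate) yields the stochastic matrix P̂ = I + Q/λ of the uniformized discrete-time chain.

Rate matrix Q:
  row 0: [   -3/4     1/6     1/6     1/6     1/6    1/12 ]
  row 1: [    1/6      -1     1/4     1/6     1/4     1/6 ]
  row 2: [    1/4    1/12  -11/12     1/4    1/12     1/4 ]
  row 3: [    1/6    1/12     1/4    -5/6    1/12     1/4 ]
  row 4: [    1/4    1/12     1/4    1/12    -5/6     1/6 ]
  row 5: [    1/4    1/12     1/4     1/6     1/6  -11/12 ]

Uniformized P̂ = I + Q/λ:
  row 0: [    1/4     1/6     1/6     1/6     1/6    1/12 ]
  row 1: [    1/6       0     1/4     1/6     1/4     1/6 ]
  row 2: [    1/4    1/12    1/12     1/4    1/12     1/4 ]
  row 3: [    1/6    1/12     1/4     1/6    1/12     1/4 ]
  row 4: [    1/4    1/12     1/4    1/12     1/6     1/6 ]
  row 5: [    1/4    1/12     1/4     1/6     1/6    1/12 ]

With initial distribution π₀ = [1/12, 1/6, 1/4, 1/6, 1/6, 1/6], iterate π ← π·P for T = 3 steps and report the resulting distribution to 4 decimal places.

π = [0.2278, 0.0945, 0.1979, 0.1713, 0.1439, 0.1646]

t=0: π = [0.0833, 0.1667, 0.2500, 0.1667, 0.1667, 0.1667]
t=1: π = [0.2222, 0.0764, 0.2014, 0.1736, 0.1458, 0.1806]
t=2: π = [0.2292, 0.0955, 0.1979, 0.1713, 0.1418, 0.1644]
t=3: π = [0.2278, 0.0945, 0.1979, 0.1713, 0.1439, 0.1646]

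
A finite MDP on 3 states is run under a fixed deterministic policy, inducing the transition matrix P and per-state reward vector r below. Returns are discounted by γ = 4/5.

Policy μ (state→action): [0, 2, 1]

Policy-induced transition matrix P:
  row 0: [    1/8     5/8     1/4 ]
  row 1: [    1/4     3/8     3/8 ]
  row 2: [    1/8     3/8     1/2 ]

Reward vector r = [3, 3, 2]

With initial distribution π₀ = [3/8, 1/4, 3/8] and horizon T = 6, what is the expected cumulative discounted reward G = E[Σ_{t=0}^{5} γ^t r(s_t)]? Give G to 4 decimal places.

G = 9.6321

t=0: π = [0.3750, 0.2500, 0.3750], E[r] = 2.6250, γ^t·E[r] = 2.625000, running G = 2.625000
t=1: π = [0.1563, 0.4688, 0.3750], E[r] = 2.6250, γ^t·E[r] = 2.100000, running G = 4.725000
t=2: π = [0.1836, 0.4141, 0.4023], E[r] = 2.5977, γ^t·E[r] = 1.662500, running G = 6.387500
t=3: π = [0.1768, 0.4209, 0.4023], E[r] = 2.5977, γ^t·E[r] = 1.330000, running G = 7.717500
t=4: π = [0.1776, 0.4192, 0.4032], E[r] = 2.5968, γ^t·E[r] = 1.063650, running G = 8.781150
t=5: π = [0.1774, 0.4194, 0.4032], E[r] = 2.5968, γ^t·E[r] = 0.850920, running G = 9.632070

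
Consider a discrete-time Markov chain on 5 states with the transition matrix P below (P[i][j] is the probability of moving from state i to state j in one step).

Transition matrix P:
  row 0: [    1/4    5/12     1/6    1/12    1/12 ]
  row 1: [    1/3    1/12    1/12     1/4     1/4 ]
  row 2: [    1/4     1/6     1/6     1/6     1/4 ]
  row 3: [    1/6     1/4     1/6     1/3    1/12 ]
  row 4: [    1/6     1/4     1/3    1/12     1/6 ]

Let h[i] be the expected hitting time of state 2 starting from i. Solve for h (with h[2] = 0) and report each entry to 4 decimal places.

First-step conditioning: h[2] = 0; for i ≠ 2, h[i] = 1 + Σ_k P[i][k]·h[k].
  h[0] = 1 + 1/4·h[0] + 5/12·h[1] + 1/12·h[3] + 1/12·h[4]
  h[1] = 1 + 1/3·h[0] + 1/12·h[1] + 1/4·h[3] + 1/4·h[4]
  h[3] = 1 + 1/6·h[0] + 1/4·h[1] + 1/3·h[3] + 1/12·h[4]
  h[4] = 1 + 1/6·h[0] + 1/4·h[1] + 1/12·h[3] + 1/6·h[4]
Solving the 4×4 linear system over states ≠ 2 gives exactly h = [1536/257, 20724/3341, 0, 19800/3341, 16200/3341] (h[2] = 0 is the target).

h = [5.9767, 6.2029, 0.0000, 5.9264, 4.8488]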